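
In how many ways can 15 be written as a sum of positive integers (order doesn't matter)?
Pentagonal recurrence p(n) = p(n-1) + p(n-2) - p(n-5) - p(n-7) + p(n-12) + p(n-15) - ... gives p(0..14) = 1, 1, 2, 3, 5, 7, 11, 15, 22, 30, 42, 56, 77, 101, 135. p(15) = p(14) + p(13) - p(10) - p(8) + p(3) + p(0) = 135 + 101 - 42 - 22 + 3 + 1 = 176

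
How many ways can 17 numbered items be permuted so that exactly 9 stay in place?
Choose the 9 fixed points C(17,9) = 24310, derange the rest: !8 = Σ_{j=0}^{8} (-1)^j·8!/j! = 40320 - 40320 + 20160 - 6720 + 1680 - 336 + 56 - 8 + 1 = 14833. Product = 24310 × 14833 = 360590230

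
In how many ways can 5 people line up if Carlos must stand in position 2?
Fix one position: (5-1)! = 24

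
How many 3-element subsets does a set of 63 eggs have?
C(63,3) = 63!/(3!×60!) = 39711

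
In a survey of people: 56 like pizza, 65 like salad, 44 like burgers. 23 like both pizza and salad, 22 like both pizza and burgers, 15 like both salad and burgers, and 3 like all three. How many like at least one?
|A∪B∪C| = 56+65+44-23-22-15+3 = 108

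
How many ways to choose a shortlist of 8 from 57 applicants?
C(57,8) = 57!/(8!×49!) = 1652411475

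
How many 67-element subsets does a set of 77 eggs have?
C(77,67) = 77!/(67!×10!) = 1096993404430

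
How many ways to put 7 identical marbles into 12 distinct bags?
C(7+12-1, 12-1) = C(18, 11) = 31824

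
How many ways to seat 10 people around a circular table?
Circular: fix one position, arrange the rest. (10-1)! = 362880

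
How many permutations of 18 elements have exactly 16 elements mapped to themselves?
Choose the 16 fixed points C(18,16) = 153, derange the rest: !2 = Σ_{j=0}^{2} (-1)^j·2!/j! = 2 - 2 + 1 = 1. Product = 153 × 1 = 153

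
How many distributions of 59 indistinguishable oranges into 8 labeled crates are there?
C(59+8-1, 8-1) = C(66, 7) = 778789440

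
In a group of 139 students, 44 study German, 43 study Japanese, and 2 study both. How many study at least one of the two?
|A∪B| = |A| + |B| - |A∩B| = 44 + 43 - 2 = 85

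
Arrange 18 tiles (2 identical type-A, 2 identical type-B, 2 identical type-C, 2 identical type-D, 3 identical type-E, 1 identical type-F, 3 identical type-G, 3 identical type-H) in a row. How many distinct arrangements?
18! / (2! × 2! × 2! × 2! × 3! × 1! × 3! × 3!) = 1852538688000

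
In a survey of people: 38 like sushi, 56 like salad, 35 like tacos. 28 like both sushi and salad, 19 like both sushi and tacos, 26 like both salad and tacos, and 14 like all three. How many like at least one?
|A∪B∪C| = 38+56+35-28-19-26+14 = 70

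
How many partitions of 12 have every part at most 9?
Let r_j(i) = number of partitions of i into parts ≤ j, for i = 0..12. r_1(i) = 1 for all i; r_j(i) = r_{j-1}(i) + r_j(i-j). Rows j = 2..9: ≤2: 1 1 2 2 3 3 4 4 5 5 6 6 7; ≤3: 1 1 2 3 4 5 7 8 10 12 14 16 19; ≤4: 1 1 2 3 5 6 9 11 15 18 23 27 34; ≤5: 1 1 2 3 5 7 10 13 18 23 30 37 47; ≤6: 1 1 2 3 5 7 11 14 20 26 35 44 58; ≤7: 1 1 2 3 5 7 11 15 21 28 38 49 65; ≤8: 1 1 2 3 5 7 11 15 22 29 40 52 70; ≤9: 1 1 2 3 5 7 11 15 22 30 41 54 73. r_9(12) = 73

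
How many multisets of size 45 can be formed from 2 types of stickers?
C(45+2-1, 2-1) = C(46, 1) = 46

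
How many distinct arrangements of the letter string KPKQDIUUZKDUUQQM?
16! / (1! × 1! × 4! × 2! × 1! × 3! × 1! × 3!) = 12108096000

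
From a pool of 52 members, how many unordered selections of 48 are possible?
C(52,48) = 52!/(48!×4!) = 270725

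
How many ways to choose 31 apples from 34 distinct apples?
C(34,31) = 34!/(31!×3!) = 5984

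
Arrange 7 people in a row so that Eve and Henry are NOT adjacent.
Total - adjacent = 7! - (7-1)!×2 = 5040 - 1440 = 3600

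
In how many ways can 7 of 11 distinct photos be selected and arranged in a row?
P(11,7) = 11!/(11-7)! = 1663200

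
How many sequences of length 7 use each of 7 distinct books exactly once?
7! = 5040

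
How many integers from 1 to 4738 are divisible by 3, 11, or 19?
⌊4738/3⌋+⌊4738/11⌋+⌊4738/19⌋ - ⌊4738/33⌋-⌊4738/57⌋-⌊4738/209⌋ + ⌊4738/627⌋ = 1579+430+249 - 143-83-22 + 7 = 2017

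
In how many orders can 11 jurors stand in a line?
11! = 39916800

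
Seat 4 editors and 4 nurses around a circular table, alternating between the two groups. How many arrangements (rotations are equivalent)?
Fix one of the editors: (4-1)! ways for the remaining editors, × 4! ways for the nurses = 6 × 24 = 144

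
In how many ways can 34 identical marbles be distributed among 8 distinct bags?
C(34+8-1, 8-1) = C(41, 7) = 22481940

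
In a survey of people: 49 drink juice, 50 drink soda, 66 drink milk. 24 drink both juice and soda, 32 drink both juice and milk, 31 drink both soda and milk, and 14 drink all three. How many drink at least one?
|A∪B∪C| = 49+50+66-24-32-31+14 = 92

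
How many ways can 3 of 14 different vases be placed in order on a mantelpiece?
P(14,3) = 14!/(14-3)! = 2184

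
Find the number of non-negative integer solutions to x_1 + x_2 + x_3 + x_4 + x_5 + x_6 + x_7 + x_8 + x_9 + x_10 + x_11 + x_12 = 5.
C(5+12-1, 12-1) = C(16, 11) = 4368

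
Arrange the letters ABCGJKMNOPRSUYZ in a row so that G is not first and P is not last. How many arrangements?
By inclusion-exclusion: 15! - 2×(15-1)! + (15-2)! = 1307674368000 - 174356582400 + 6227020800 = 1139544806400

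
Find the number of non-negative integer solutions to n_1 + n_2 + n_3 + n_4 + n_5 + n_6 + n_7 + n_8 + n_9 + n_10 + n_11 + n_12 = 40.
C(40+12-1, 12-1) = C(51, 11) = 47626016970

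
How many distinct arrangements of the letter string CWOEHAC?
7! / (1! × 1! × 1! × 1! × 1! × 2!) = 2520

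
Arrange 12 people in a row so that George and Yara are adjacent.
Treat as block: (12-1)! × 2! = 39916800 × 2 = 79833600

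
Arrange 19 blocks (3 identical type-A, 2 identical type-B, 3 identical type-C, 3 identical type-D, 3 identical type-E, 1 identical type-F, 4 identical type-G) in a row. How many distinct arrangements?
19! / (3! × 2! × 3! × 3! × 3! × 1! × 4!) = 1955457504000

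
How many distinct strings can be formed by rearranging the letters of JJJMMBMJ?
8! / (4! × 1! × 3!) = 280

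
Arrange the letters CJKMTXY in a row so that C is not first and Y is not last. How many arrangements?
By inclusion-exclusion: 7! - 2×(7-1)! + (7-2)! = 5040 - 1440 + 120 = 3720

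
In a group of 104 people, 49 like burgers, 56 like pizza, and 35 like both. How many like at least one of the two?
|A∪B| = |A| + |B| - |A∩B| = 49 + 56 - 35 = 70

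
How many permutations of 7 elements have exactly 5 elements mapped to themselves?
Choose the 5 fixed points C(7,5) = 21, derange the rest: !2 = Σ_{j=0}^{2} (-1)^j·2!/j! = 2 - 2 + 1 = 1. Product = 21 × 1 = 21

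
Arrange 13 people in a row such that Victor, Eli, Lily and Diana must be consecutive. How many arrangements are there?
Treat the 4 as one block: (13-4+1)! × 4! = 3628800 × 24 = 87091200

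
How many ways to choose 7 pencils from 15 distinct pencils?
C(15,7) = 15!/(7!×8!) = 6435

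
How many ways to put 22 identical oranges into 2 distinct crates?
C(22+2-1, 2-1) = C(23, 1) = 23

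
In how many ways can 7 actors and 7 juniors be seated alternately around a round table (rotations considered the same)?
Fix one of the actors: (7-1)! ways for the remaining actors, × 7! ways for the juniors = 720 × 5040 = 3628800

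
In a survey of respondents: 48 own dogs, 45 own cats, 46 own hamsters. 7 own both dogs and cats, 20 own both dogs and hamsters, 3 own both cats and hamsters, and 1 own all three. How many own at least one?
|A∪B∪C| = 48+45+46-7-20-3+1 = 110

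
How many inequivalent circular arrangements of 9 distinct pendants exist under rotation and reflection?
(9-1)!/2 = 40320/2 = 20160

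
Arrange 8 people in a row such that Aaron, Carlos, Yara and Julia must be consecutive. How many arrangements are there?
Treat the 4 as one block: (8-4+1)! × 4! = 120 × 24 = 2880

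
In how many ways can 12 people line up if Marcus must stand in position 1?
Fix one position: (12-1)! = 39916800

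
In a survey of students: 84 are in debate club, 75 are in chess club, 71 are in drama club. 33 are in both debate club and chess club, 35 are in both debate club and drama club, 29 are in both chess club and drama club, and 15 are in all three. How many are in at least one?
|A∪B∪C| = 84+75+71-33-35-29+15 = 148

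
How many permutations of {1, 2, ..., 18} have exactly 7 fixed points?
Choose the 7 fixed points C(18,7) = 31824, derange the rest: !11 = Σ_{j=0}^{11} (-1)^j·11!/j! = 39916800 - 39916800 + 19958400 - 6652800 + 1663200 - 332640 + 55440 - 7920 + 990 - 110 + 11 - 1 = 14684570. Product = 31824 × 14684570 = 467321755680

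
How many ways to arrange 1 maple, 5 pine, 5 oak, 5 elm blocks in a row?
16! / (1! × 5! × 5! × 5!) = 12108096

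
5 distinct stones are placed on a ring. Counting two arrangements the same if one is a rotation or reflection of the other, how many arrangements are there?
(5-1)!/2 = 24/2 = 12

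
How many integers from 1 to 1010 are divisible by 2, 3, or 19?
⌊1010/2⌋+⌊1010/3⌋+⌊1010/19⌋ - ⌊1010/6⌋-⌊1010/38⌋-⌊1010/57⌋ + ⌊1010/114⌋ = 505+336+53 - 168-26-17 + 8 = 691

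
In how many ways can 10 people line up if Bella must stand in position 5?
Fix one position: (10-1)! = 362880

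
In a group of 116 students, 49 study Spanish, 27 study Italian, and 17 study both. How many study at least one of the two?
|A∪B| = |A| + |B| - |A∩B| = 49 + 27 - 17 = 59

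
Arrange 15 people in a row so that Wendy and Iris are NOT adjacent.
Total - adjacent = 15! - (15-1)!×2 = 1307674368000 - 174356582400 = 1133317785600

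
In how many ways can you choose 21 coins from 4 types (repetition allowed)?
C(21+4-1, 4-1) = C(24, 3) = 2024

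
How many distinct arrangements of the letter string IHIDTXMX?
8! / (1! × 1! × 2! × 2! × 1! × 1!) = 10080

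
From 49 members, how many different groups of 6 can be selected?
C(49,6) = 49!/(6!×43!) = 13983816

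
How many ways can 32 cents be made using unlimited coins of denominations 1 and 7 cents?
Coefficient of x^32 in 1/(1-x^1) · 1/(1-x^7). Use j coins of 7 for j = 0..⌊32/7⌋ = 4, the rest in 1s: 4 + 1 = 5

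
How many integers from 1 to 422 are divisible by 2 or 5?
⌊422/2⌋ + ⌊422/5⌋ - ⌊422/10⌋ = 211 + 84 - 42 = 253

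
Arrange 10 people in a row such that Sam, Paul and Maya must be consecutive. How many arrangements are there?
Treat the 3 as one block: (10-3+1)! × 3! = 40320 × 6 = 241920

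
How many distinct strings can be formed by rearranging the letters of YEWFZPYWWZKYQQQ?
15! / (1! × 3! × 1! × 3! × 2! × 1! × 1! × 3!) = 3027024000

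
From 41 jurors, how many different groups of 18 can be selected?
C(41,18) = 41!/(18!×23!) = 202112640600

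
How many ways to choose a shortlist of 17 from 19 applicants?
C(19,17) = 19!/(17!×2!) = 171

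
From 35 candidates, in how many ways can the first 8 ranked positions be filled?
P(35,8) = 35!/(35-8)! = 948964262400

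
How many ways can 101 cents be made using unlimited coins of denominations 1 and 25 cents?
Coefficient of x^101 in 1/(1-x^1) · 1/(1-x^25). Use j coins of 25 for j = 0..⌊101/25⌋ = 4, the rest in 1s: 4 + 1 = 5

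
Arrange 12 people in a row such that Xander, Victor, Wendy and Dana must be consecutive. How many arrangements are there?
Treat the 4 as one block: (12-4+1)! × 4! = 362880 × 24 = 8709120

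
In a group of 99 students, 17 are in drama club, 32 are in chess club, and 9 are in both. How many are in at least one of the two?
|A∪B| = |A| + |B| - |A∩B| = 17 + 32 - 9 = 40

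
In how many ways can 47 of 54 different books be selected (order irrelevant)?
C(54,47) = 54!/(47!×7!) = 177100560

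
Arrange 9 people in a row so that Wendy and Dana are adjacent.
Treat as block: (9-1)! × 2! = 40320 × 2 = 80640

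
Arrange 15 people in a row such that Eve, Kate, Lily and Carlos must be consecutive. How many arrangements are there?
Treat the 4 as one block: (15-4+1)! × 4! = 479001600 × 24 = 11496038400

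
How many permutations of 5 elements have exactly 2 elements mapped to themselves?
Choose the 2 fixed points C(5,2) = 10, derange the rest: !3 = Σ_{j=0}^{3} (-1)^j·3!/j! = 6 - 6 + 3 - 1 = 2. Product = 10 × 2 = 20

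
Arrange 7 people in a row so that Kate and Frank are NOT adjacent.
Total - adjacent = 7! - (7-1)!×2 = 5040 - 1440 = 3600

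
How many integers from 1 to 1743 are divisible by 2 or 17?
⌊1743/2⌋ + ⌊1743/17⌋ - ⌊1743/34⌋ = 871 + 102 - 51 = 922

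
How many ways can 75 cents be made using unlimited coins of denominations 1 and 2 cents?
Coefficient of x^75 in 1/(1-x^1) · 1/(1-x^2). Use j coins of 2 for j = 0..⌊75/2⌋ = 37, the rest in 1s: 37 + 1 = 38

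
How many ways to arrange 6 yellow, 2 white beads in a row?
8! / (6! × 2!) = 28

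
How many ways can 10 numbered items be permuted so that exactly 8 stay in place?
Choose the 8 fixed points C(10,8) = 45, derange the rest: !2 = Σ_{j=0}^{2} (-1)^j·2!/j! = 2 - 2 + 1 = 1. Product = 45 × 1 = 45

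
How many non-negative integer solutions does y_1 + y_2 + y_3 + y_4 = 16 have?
C(16+4-1, 4-1) = C(19, 3) = 969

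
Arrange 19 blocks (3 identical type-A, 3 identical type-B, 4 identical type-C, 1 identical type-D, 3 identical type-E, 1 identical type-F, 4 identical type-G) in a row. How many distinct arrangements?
19! / (3! × 3! × 4! × 1! × 3! × 1! × 4!) = 977728752000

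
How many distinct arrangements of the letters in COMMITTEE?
9! / (1! × 1! × 2! × 1! × 2! × 2!) = 45360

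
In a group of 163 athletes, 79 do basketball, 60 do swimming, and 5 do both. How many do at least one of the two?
|A∪B| = |A| + |B| - |A∩B| = 79 + 60 - 5 = 134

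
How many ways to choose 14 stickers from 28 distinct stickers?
C(28,14) = 28!/(14!×14!) = 40116600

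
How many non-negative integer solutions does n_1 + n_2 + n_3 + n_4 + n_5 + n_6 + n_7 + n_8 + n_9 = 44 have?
C(44+9-1, 9-1) = C(52, 8) = 752538150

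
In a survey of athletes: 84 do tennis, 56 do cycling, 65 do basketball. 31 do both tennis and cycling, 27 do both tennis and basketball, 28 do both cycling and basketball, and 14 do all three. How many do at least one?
|A∪B∪C| = 84+56+65-31-27-28+14 = 133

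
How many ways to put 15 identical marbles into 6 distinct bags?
C(15+6-1, 6-1) = C(20, 5) = 15504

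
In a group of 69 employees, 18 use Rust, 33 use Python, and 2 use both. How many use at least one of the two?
|A∪B| = |A| + |B| - |A∩B| = 18 + 33 - 2 = 49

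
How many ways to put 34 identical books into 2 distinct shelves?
C(34+2-1, 2-1) = C(35, 1) = 35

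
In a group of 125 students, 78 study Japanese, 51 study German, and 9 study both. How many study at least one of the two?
|A∪B| = |A| + |B| - |A∩B| = 78 + 51 - 9 = 120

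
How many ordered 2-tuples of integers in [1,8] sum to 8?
Coefficient of x^8 in (x + x² + ... + x^8)^2. By inclusion-exclusion on dice exceeding 8: Σ_j (-1)^j C(2,j)·C(8-1-8j, 1) = C(2,0)·C(7,1) = 1·7 = 7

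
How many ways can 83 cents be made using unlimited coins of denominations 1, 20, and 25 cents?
Coefficient of x^83 in 1/(1-x^1) · 1/(1-x^20) · 1/(1-x^25). Case on j = number of 25-cent coins (j = 0..3); remainder r = 83 - 25j is made from {1,20} in ⌊r/20⌋+1 ways. r = 83, 58, 33, 8 → 5 + 3 + 2 + 1 = 11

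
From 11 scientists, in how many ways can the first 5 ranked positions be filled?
P(11,5) = 11!/(11-5)! = 55440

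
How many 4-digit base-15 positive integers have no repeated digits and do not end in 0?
Last digit: 14 nonzero choices. First digit: 13 (nonzero, ≠last). Middle 2: P(13,2) = 156. Total = 28392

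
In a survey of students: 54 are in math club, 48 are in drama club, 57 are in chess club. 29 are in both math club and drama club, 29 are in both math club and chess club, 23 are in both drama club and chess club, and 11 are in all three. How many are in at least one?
|A∪B∪C| = 54+48+57-29-29-23+11 = 89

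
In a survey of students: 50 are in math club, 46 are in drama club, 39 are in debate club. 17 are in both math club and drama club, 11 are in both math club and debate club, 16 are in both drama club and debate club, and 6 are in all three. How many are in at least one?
|A∪B∪C| = 50+46+39-17-11-16+6 = 97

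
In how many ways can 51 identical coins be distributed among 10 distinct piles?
C(51+10-1, 10-1) = C(60, 9) = 14783142660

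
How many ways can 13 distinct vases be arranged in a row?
13! = 6227020800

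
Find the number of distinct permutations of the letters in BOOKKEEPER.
10! / (1! × 2! × 2! × 3! × 1! × 1!) = 151200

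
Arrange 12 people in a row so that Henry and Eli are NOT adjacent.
Total - adjacent = 12! - (12-1)!×2 = 479001600 - 79833600 = 399168000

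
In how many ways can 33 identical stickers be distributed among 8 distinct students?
C(33+8-1, 8-1) = C(40, 7) = 18643560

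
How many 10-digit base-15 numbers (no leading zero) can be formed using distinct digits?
First digit: 14 choices (nonzero). Then descending: 14 × 14 × 13 × 12 × 11 × 10 × 9 × 8 × 7 × 6 = 10170800640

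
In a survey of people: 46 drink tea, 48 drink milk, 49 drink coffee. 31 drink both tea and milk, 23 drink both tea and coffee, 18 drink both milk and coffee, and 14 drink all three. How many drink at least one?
|A∪B∪C| = 46+48+49-31-23-18+14 = 85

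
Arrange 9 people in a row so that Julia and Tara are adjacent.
Treat as block: (9-1)! × 2! = 40320 × 2 = 80640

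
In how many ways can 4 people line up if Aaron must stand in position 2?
Fix one position: (4-1)! = 6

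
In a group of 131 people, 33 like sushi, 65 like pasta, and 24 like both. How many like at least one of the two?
|A∪B| = |A| + |B| - |A∩B| = 33 + 65 - 24 = 74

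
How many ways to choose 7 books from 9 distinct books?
C(9,7) = 9!/(7!×2!) = 36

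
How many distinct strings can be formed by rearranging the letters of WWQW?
4! / (1! × 3!) = 4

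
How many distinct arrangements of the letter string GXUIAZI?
7! / (1! × 1! × 1! × 2! × 1! × 1!) = 2520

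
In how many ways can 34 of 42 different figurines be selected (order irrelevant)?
C(42,34) = 42!/(34!×8!) = 118030185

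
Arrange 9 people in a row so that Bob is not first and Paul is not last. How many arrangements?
By inclusion-exclusion: 9! - 2×(9-1)! + (9-2)! = 362880 - 80640 + 5040 = 287280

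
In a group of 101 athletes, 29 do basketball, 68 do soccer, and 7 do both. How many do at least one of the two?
|A∪B| = |A| + |B| - |A∩B| = 29 + 68 - 7 = 90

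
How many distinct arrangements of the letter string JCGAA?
5! / (1! × 1! × 2! × 1!) = 60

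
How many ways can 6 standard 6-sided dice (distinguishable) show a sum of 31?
Coefficient of x^31 in (x + x² + ... + x^6)^6. By inclusion-exclusion on dice exceeding 6: Σ_j (-1)^j C(6,j)·C(31-1-6j, 5) = C(6,0)·C(30,5) - C(6,1)·C(24,5) + C(6,2)·C(18,5) - C(6,3)·C(12,5) + C(6,4)·C(6,5) = 1·142506 - 6·42504 + 15·8568 - 20·792 + 15·6 = 252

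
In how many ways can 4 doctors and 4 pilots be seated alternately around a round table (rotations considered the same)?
Fix one of the doctors: (4-1)! ways for the remaining doctors, × 4! ways for the pilots = 6 × 24 = 144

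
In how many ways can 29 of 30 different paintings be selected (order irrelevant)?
C(30,29) = 30!/(29!×1!) = 30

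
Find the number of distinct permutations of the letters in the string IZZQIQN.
7! / (2! × 2! × 1! × 2!) = 630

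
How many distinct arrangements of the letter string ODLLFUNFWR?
10! / (1! × 1! × 1! × 2! × 1! × 1! × 2! × 1!) = 907200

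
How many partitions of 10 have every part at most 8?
Let r_j(i) = number of partitions of i into parts ≤ j, for i = 0..10. r_1(i) = 1 for all i; r_j(i) = r_{j-1}(i) + r_j(i-j). Rows j = 2..8: ≤2: 1 1 2 2 3 3 4 4 5 5 6; ≤3: 1 1 2 3 4 5 7 8 10 12 14; ≤4: 1 1 2 3 5 6 9 11 15 18 23; ≤5: 1 1 2 3 5 7 10 13 18 23 30; ≤6: 1 1 2 3 5 7 11 14 20 26 35; ≤7: 1 1 2 3 5 7 11 15 21 28 38; ≤8: 1 1 2 3 5 7 11 15 22 29 40. r_8(10) = 40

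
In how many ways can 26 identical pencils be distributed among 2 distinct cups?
C(26+2-1, 2-1) = C(27, 1) = 27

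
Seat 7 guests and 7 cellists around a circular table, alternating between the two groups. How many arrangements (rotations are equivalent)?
Fix one of the guests: (7-1)! ways for the remaining guests, × 7! ways for the cellists = 720 × 5040 = 3628800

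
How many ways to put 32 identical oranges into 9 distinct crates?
C(32+9-1, 9-1) = C(40, 8) = 76904685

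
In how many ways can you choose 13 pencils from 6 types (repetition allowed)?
C(13+6-1, 6-1) = C(18, 5) = 8568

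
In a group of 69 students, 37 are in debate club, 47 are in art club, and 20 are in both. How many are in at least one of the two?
|A∪B| = |A| + |B| - |A∩B| = 37 + 47 - 20 = 64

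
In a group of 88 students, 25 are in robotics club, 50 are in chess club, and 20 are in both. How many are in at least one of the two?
|A∪B| = |A| + |B| - |A∩B| = 25 + 50 - 20 = 55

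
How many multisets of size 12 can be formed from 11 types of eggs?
C(12+11-1, 11-1) = C(22, 10) = 646646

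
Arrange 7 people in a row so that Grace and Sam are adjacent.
Treat as block: (7-1)! × 2! = 720 × 2 = 1440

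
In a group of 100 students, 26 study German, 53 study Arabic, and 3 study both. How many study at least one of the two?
|A∪B| = |A| + |B| - |A∩B| = 26 + 53 - 3 = 76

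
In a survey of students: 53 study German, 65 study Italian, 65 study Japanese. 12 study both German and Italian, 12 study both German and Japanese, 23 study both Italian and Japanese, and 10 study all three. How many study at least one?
|A∪B∪C| = 53+65+65-12-12-23+10 = 146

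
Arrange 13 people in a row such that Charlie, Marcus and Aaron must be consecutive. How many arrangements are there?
Treat the 3 as one block: (13-3+1)! × 3! = 39916800 × 6 = 239500800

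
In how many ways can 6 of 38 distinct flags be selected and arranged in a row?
P(38,6) = 38!/(38-6)! = 1987690320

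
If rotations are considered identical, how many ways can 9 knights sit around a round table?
Circular: fix one position, arrange the rest. (9-1)! = 40320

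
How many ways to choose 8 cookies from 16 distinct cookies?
C(16,8) = 16!/(8!×8!) = 12870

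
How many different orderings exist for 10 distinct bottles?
10! = 3628800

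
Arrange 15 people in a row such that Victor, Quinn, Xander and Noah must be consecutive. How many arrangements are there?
Treat the 4 as one block: (15-4+1)! × 4! = 479001600 × 24 = 11496038400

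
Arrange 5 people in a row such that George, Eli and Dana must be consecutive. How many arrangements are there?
Treat the 3 as one block: (5-3+1)! × 3! = 6 × 6 = 36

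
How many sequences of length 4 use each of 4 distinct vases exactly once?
4! = 24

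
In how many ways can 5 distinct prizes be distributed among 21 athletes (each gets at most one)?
P(21,5) = 21!/(21-5)! = 2441880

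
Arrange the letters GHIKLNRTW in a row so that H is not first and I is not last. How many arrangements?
By inclusion-exclusion: 9! - 2×(9-1)! + (9-2)! = 362880 - 80640 + 5040 = 287280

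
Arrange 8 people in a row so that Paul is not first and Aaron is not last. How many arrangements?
By inclusion-exclusion: 8! - 2×(8-1)! + (8-2)! = 40320 - 10080 + 720 = 30960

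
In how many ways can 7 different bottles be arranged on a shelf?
7! = 5040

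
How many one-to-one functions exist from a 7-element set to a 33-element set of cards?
P(33,7) = 33!/(33-7)! = 21531121920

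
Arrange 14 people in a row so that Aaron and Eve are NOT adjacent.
Total - adjacent = 14! - (14-1)!×2 = 87178291200 - 12454041600 = 74724249600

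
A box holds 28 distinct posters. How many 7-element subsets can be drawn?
C(28,7) = 28!/(7!×21!) = 1184040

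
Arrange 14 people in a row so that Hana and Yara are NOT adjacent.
Total - adjacent = 14! - (14-1)!×2 = 87178291200 - 12454041600 = 74724249600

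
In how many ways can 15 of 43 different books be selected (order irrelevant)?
C(43,15) = 43!/(15!×28!) = 151532656696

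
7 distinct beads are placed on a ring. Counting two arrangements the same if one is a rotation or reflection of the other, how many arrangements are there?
(7-1)!/2 = 720/2 = 360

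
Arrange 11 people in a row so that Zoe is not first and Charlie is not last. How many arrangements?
By inclusion-exclusion: 11! - 2×(11-1)! + (11-2)! = 39916800 - 7257600 + 362880 = 33022080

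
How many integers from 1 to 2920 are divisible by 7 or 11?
⌊2920/7⌋ + ⌊2920/11⌋ - ⌊2920/77⌋ = 417 + 265 - 37 = 645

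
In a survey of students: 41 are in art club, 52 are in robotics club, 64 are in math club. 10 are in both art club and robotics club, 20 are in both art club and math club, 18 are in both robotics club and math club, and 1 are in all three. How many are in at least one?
|A∪B∪C| = 41+52+64-10-20-18+1 = 110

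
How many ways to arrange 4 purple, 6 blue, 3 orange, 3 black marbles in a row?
16! / (4! × 6! × 3! × 3!) = 33633600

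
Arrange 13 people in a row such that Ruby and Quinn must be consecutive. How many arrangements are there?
Treat the 2 as one block: (13-2+1)! × 2! = 479001600 × 2 = 958003200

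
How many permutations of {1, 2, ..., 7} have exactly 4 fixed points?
Choose the 4 fixed points C(7,4) = 35, derange the rest: !3 = Σ_{j=0}^{3} (-1)^j·3!/j! = 6 - 6 + 3 - 1 = 2. Product = 35 × 2 = 70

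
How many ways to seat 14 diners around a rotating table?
Circular: fix one position, arrange the rest. (14-1)! = 6227020800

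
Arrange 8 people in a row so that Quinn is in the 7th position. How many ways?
Fix one position: (8-1)! = 5040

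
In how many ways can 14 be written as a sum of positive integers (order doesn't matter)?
Pentagonal recurrence p(n) = p(n-1) + p(n-2) - p(n-5) - p(n-7) + p(n-12) + p(n-15) - ... gives p(0..13) = 1, 1, 2, 3, 5, 7, 11, 15, 22, 30, 42, 56, 77, 101. p(14) = p(13) + p(12) - p(9) - p(7) + p(2) = 101 + 77 - 30 - 15 + 2 = 135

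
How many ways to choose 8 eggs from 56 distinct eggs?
C(56,8) = 56!/(8!×48!) = 1420494075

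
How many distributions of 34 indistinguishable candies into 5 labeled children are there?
C(34+5-1, 5-1) = C(38, 4) = 73815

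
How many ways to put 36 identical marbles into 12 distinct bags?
C(36+12-1, 12-1) = C(47, 11) = 17417133617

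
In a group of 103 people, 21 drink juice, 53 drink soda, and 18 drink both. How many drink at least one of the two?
|A∪B| = |A| + |B| - |A∩B| = 21 + 53 - 18 = 56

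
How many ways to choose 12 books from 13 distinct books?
C(13,12) = 13!/(12!×1!) = 13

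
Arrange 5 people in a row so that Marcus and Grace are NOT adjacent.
Total - adjacent = 5! - (5-1)!×2 = 120 - 48 = 72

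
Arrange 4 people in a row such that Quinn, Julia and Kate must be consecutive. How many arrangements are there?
Treat the 3 as one block: (4-3+1)! × 3! = 2 × 6 = 12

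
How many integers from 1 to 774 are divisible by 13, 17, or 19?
⌊774/13⌋+⌊774/17⌋+⌊774/19⌋ - ⌊774/221⌋-⌊774/247⌋-⌊774/323⌋ + ⌊774/4199⌋ = 59+45+40 - 3-3-2 + 0 = 136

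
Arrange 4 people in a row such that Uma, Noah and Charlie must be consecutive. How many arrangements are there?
Treat the 3 as one block: (4-3+1)! × 3! = 2 × 6 = 12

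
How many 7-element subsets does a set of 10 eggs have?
C(10,7) = 10!/(7!×3!) = 120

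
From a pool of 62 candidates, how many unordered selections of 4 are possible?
C(62,4) = 62!/(4!×58!) = 557845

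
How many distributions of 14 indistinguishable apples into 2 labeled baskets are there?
C(14+2-1, 2-1) = C(15, 1) = 15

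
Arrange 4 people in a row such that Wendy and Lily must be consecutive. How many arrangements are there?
Treat the 2 as one block: (4-2+1)! × 2! = 6 × 2 = 12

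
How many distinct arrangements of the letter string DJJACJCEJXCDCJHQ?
16! / (1! × 1! × 5! × 1! × 4! × 2! × 1! × 1!) = 3632428800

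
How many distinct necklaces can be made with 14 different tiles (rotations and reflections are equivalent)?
(14-1)!/2 = 6227020800/2 = 3113510400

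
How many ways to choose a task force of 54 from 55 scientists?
C(55,54) = 55!/(54!×1!) = 55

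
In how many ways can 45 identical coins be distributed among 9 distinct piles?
C(45+9-1, 9-1) = C(53, 8) = 886322710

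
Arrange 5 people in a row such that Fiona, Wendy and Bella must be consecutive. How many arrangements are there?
Treat the 3 as one block: (5-3+1)! × 3! = 6 × 6 = 36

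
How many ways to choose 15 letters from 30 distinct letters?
C(30,15) = 30!/(15!×15!) = 155117520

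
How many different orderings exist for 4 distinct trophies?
4! = 24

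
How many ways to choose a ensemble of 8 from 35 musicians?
C(35,8) = 35!/(8!×27!) = 23535820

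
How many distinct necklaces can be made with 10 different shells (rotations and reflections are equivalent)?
(10-1)!/2 = 362880/2 = 181440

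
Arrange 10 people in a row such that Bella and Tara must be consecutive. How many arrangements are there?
Treat the 2 as one block: (10-2+1)! × 2! = 362880 × 2 = 725760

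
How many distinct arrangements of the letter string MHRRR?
5! / (1! × 3! × 1!) = 20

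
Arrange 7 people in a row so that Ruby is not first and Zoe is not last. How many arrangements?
By inclusion-exclusion: 7! - 2×(7-1)! + (7-2)! = 5040 - 1440 + 120 = 3720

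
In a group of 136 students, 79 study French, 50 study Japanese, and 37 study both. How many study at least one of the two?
|A∪B| = |A| + |B| - |A∩B| = 79 + 50 - 37 = 92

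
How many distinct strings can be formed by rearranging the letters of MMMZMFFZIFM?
11! / (1! × 2! × 5! × 3!) = 27720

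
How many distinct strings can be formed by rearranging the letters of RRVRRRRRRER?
11! / (9! × 1! × 1!) = 110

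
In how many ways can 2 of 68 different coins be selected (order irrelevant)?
C(68,2) = 68!/(2!×66!) = 2278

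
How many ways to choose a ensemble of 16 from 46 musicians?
C(46,16) = 46!/(16!×30!) = 991493848554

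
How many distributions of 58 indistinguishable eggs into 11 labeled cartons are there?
C(58+11-1, 11-1) = C(68, 10) = 290752384208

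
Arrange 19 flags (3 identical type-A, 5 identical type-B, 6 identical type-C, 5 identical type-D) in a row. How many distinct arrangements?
19! / (3! × 5! × 6! × 5!) = 1955457504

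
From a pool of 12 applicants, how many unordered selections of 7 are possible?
C(12,7) = 12!/(7!×5!) = 792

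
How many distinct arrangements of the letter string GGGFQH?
6! / (1! × 1! × 1! × 3!) = 120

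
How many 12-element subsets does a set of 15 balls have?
C(15,12) = 15!/(12!×3!) = 455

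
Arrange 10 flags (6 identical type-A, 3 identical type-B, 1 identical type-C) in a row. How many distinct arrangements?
10! / (6! × 3! × 1!) = 840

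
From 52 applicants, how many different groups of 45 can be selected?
C(52,45) = 52!/(45!×7!) = 133784560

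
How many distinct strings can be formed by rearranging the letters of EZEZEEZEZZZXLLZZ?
16! / (1! × 8! × 5! × 2!) = 2162160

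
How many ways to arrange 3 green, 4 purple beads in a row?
7! / (3! × 4!) = 35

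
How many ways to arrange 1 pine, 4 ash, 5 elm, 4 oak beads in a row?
14! / (1! × 4! × 5! × 4!) = 1261260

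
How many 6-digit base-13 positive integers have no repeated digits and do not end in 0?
Last digit: 12 nonzero choices. First digit: 11 (nonzero, ≠last). Middle 4: P(11,4) = 7920. Total = 1045440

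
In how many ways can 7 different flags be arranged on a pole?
7! = 5040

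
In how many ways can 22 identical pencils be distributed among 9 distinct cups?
C(22+9-1, 9-1) = C(30, 8) = 5852925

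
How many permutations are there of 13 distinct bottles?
13! = 6227020800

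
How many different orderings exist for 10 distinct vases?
10! = 3628800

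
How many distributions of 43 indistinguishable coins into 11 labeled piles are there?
C(43+11-1, 11-1) = C(53, 10) = 19499099620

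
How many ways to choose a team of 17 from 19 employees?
C(19,17) = 19!/(17!×2!) = 171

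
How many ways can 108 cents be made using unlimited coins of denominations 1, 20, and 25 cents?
Coefficient of x^108 in 1/(1-x^1) · 1/(1-x^20) · 1/(1-x^25). Case on j = number of 25-cent coins (j = 0..4); remainder r = 108 - 25j is made from {1,20} in ⌊r/20⌋+1 ways. r = 108, 83, 58, 33, 8 → 6 + 5 + 3 + 2 + 1 = 17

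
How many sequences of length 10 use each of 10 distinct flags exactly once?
10! = 3628800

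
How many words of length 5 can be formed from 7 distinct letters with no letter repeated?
P(7,5) = 7!/(7-5)! = 2520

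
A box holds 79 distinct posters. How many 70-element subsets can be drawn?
C(79,70) = 79!/(70!×9!) = 205811513765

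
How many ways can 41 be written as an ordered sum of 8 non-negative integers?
C(41+8-1, 8-1) = C(48, 7) = 73629072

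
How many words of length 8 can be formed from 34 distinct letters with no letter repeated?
P(34,8) = 34!/(34-8)! = 732058145280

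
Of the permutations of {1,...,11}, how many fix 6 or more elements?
Exactly j fixed points: C(11,j)·!(11-j); sum over j ≥ 6 (derangement numbers via !m = (m-1)·(!(m-1) + !(m-2)): !0..!5 = 1, 0, 1, 2, 9, 44). Σ_{j=6}^{11} C(11,j)·!(11-j) = C(11,6)·!5 + C(11,7)·!4 + C(11,8)·!3 + C(11,9)·!2 + C(11,10)·!1 + C(11,11)·!0 = 462·44 + 330·9 + 165·2 + 55·1 + 11·0 + 1·1 = 23684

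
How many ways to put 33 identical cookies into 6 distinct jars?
C(33+6-1, 6-1) = C(38, 5) = 501942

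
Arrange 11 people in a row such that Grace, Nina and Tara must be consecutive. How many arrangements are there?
Treat the 3 as one block: (11-3+1)! × 3! = 362880 × 6 = 2177280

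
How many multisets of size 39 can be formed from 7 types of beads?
C(39+7-1, 7-1) = C(45, 6) = 8145060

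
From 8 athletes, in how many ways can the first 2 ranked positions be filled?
P(8,2) = 8!/(8-2)! = 56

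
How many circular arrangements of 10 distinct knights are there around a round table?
Circular: fix one position, arrange the rest. (10-1)! = 362880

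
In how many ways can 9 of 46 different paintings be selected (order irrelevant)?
C(46,9) = 46!/(9!×37!) = 1101716330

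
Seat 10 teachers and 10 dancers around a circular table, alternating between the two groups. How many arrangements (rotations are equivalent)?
Fix one of the teachers: (10-1)! ways for the remaining teachers, × 10! ways for the dancers = 362880 × 3628800 = 1316818944000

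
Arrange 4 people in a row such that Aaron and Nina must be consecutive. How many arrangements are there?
Treat the 2 as one block: (4-2+1)! × 2! = 6 × 2 = 12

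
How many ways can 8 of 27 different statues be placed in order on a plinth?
P(27,8) = 27!/(27-8)! = 89513424000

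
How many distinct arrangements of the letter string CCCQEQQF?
8! / (1! × 1! × 3! × 3!) = 1120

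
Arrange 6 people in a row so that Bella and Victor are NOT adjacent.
Total - adjacent = 6! - (6-1)!×2 = 720 - 240 = 480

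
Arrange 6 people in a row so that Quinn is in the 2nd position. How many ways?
Fix one position: (6-1)! = 120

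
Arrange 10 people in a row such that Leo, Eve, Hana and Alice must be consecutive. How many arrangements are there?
Treat the 4 as one block: (10-4+1)! × 4! = 5040 × 24 = 120960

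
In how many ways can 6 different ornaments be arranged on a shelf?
6! = 720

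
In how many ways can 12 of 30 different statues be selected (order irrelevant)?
C(30,12) = 30!/(12!×18!) = 86493225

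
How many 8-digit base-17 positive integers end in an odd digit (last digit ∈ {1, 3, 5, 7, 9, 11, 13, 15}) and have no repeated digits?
Last∈{1,3,5,7,9,11,13,15}. Last=0: 0. Last nonzero: 8×15×P(15,6) = 432432000. Total = 432432000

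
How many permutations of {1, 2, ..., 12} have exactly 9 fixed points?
Choose the 9 fixed points C(12,9) = 220, derange the rest: !3 = Σ_{j=0}^{3} (-1)^j·3!/j! = 6 - 6 + 3 - 1 = 2. Product = 220 × 2 = 440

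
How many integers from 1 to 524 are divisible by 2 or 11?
⌊524/2⌋ + ⌊524/11⌋ - ⌊524/22⌋ = 262 + 47 - 23 = 286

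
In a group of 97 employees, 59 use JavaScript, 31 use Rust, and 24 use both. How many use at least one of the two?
|A∪B| = |A| + |B| - |A∩B| = 59 + 31 - 24 = 66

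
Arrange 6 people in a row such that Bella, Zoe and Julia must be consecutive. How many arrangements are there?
Treat the 3 as one block: (6-3+1)! × 3! = 24 × 6 = 144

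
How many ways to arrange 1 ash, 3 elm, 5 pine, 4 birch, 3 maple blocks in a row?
16! / (1! × 3! × 5! × 4! × 3!) = 201801600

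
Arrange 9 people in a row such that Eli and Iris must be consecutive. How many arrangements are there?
Treat the 2 as one block: (9-2+1)! × 2! = 40320 × 2 = 80640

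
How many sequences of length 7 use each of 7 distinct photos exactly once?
7! = 5040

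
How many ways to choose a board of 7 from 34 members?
C(34,7) = 34!/(7!×27!) = 5379616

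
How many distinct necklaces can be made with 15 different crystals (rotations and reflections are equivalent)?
(15-1)!/2 = 87178291200/2 = 43589145600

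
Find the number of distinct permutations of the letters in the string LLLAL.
5! / (1! × 4!) = 5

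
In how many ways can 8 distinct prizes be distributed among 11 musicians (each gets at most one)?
P(11,8) = 11!/(11-8)! = 6652800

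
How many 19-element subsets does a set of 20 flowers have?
C(20,19) = 20!/(19!×1!) = 20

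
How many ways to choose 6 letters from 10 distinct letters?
C(10,6) = 10!/(6!×4!) = 210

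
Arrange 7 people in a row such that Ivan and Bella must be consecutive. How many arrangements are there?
Treat the 2 as one block: (7-2+1)! × 2! = 720 × 2 = 1440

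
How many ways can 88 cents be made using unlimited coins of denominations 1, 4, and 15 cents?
Coefficient of x^88 in 1/(1-x^1) · 1/(1-x^4) · 1/(1-x^15). Case on j = number of 15-cent coins (j = 0..5); remainder r = 88 - 15j is made from {1,4} in ⌊r/4⌋+1 ways. r = 88, 73, 58, 43, 28, 13 → 23 + 19 + 15 + 11 + 8 + 4 = 80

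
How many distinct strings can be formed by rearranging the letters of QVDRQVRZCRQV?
12! / (1! × 3! × 3! × 1! × 1! × 3!) = 2217600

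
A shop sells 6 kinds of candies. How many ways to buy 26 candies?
C(26+6-1, 6-1) = C(31, 5) = 169911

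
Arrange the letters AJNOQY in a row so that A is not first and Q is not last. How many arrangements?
By inclusion-exclusion: 6! - 2×(6-1)! + (6-2)! = 720 - 240 + 24 = 504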